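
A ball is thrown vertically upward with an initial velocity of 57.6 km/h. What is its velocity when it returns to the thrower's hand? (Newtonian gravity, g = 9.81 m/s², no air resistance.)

By conservation of energy (no air resistance), the ball returns to the throw height with the same speed as launch, but directed downward.
|v_ground| = v₀ = 57.6 km/h
v_ground = 57.6 km/h (downward)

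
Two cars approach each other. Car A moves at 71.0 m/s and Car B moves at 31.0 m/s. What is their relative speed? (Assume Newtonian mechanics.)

v_rel = v_A + v_B = 71.0 + 31.0 = 102.0 m/s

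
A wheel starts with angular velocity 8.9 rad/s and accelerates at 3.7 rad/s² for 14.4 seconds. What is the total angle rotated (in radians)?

θ = ω₀t + ½αt² = 8.9×14.4 + ½×3.7×14.4² = 511.78 rad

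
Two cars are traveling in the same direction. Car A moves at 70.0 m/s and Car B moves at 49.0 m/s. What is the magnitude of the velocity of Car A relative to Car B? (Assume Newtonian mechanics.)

v_rel = |v_A - v_B| = |70.0 - 49.0| = 21.0 m/s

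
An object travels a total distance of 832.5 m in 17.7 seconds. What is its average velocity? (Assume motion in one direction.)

v_avg = Δd / Δt = 832.5 / 17.7 = 47.03 m/s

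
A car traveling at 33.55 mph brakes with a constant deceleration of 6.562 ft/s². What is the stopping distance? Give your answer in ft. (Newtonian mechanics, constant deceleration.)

v₀ = 33.55 mph × 0.44704 = 14.9982 m/s
a = 6.562 ft/s² × 0.3048 = 2.0001 m/s²
d = v₀² / (2a) = 14.9982² / (2 × 2.0001) = 224.946 / 4.0002 = 56.2337 m
d = 56.2337 m / 0.3048 = 184.5 ft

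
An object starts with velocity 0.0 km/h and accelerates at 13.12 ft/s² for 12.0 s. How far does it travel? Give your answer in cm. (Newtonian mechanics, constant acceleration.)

v₀ = 0.0 km/h × 0.2777777777777778 = 0.0 m/s
a = 13.12 ft/s² × 0.3048 = 3.99898 m/s²
d = v₀ × t + ½ × a × t² = 0.0 × 12.0 + 0.5 × 3.99898 × 12.0² = 287.927 m
d = 287.927 m / 0.01 = 28790 cm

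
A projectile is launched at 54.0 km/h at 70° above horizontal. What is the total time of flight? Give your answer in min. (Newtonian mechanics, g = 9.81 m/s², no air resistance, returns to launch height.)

v₀ = 54.0 km/h × 0.2777777777777778 = 15.0 m/s
T = 2 × v₀ × sin(θ) / g = 2 × 15.0 × sin(70°) / 9.81 = 2 × 15.0 × 0.939693 / 9.81 = 2.87368 s
T = 2.87368 s / 60.0 = 0.04789 min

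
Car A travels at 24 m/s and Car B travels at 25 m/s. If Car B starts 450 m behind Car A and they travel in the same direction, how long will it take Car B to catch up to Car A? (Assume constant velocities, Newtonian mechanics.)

Relative speed: v_rel = 25 - 24 = 1 m/s
Time to catch: t = d₀/v_rel = 450/1 = 450.0 s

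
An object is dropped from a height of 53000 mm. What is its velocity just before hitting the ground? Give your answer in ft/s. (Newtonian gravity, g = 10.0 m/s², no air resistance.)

h = 53000 mm × 0.001 = 53.0 m
v = √(2gh) = √(2 × 10.0 × 53.0) = 32.5576 m/s
v = 32.5576 m/s / 0.3048 = 106.8 ft/s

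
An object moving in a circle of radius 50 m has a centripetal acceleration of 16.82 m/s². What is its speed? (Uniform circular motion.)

v = √(a_c × r) = √(16.82 × 50) = 29.0 m/s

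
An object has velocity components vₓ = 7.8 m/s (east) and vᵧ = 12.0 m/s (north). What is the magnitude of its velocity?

|v| = √(vₓ² + vᵧ²) = √(7.8² + 12.0²) = √(204.84) = 14.31 m/s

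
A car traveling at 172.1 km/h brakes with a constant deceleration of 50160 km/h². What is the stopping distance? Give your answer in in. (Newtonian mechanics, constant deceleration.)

v₀ = 172.1 km/h × 0.2777777777777778 = 47.8056 m/s
a = 50160 km/h² × 7.716049382716049e-05 = 3.87037 m/s²
d = v₀² / (2a) = 47.8056² / (2 × 3.87037) = 2285.38 / 7.74074 = 295.241 m
d = 295.241 m / 0.0254 = 11620 in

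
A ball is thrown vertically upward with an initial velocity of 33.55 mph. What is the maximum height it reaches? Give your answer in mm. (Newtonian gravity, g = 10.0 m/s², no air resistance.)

v₀ = 33.55 mph × 0.44704 = 14.9982 m/s
h_max = v₀² / (2g) = 14.9982² / (2 × 10.0) = 224.946 / 20.0 = 11.2473 m
h_max = 11.2473 m / 0.001 = 11250 mm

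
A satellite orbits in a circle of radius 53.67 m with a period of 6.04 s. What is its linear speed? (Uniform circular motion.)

v = 2πr/T = 2π×53.67/6.04 = 55.83 m/s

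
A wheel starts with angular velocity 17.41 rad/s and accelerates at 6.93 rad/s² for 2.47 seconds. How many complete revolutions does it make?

θ = ω₀t + ½αt² = 17.41×2.47 + ½×6.93×2.47² = 64.1423185 rad
Total revolutions = θ/(2π) = 64.1423185/(2π) = 10.21
Complete revolutions = ⌊10.21⌋ = 10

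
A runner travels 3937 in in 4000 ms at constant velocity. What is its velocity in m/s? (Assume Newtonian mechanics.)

d = 3937 in × 0.0254 = 99.9998 m
t = 4000 ms × 0.001 = 4.0 s
v = d / t = 99.9998 / 4.0 = 25.0 m/s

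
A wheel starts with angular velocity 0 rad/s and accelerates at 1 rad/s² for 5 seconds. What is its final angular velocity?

ω = ω₀ + αt = 0 + 1 × 5 = 5 rad/s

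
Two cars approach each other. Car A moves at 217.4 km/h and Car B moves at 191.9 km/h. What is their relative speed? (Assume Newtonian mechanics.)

v_rel = v_A + v_B = 217.4 + 191.9 = 409.3 km/h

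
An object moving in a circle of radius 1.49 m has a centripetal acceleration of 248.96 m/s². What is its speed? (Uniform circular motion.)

v = √(a_c × r) = √(248.96 × 1.49) = 19.26 m/s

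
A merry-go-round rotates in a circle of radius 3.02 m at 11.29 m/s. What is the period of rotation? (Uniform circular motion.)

T = 2πr/v = 2π×3.02/11.29 = 1.68 s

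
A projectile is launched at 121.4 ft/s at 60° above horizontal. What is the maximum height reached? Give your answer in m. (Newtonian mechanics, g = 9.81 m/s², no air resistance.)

v₀ = 121.4 ft/s × 0.3048 = 37.0027 m/s
H = v₀² × sin²(θ) / (2g) = 37.0027² × sin(60°)² / (2 × 9.81) = 1369.2 × 0.75 / 19.62 = 52.34 m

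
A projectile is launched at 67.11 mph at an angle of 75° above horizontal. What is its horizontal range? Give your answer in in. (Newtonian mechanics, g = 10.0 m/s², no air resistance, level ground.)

v₀ = 67.11 mph × 0.44704 = 30.0009 m/s
R = v₀² × sin(2θ) / g = 30.0009² × sin(2 × 75°) / 10.0 = 900.054 × 0.5 / 10.0 = 45.0027 m
R = 45.0027 m / 0.0254 = 1772 in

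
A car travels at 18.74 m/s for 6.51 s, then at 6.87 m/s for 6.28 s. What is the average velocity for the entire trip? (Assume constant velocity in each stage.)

d₁ = v₁t₁ = 18.74 × 6.51 = 121.9974 m
d₂ = v₂t₂ = 6.87 × 6.28 = 43.1436 m
d_total = 165.141 m, t_total = 12.79 s
v_avg = d_total/t_total = 165.141/12.79 = 12.91 m/s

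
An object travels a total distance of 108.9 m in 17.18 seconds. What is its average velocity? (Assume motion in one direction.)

v_avg = Δd / Δt = 108.9 / 17.18 = 6.34 m/s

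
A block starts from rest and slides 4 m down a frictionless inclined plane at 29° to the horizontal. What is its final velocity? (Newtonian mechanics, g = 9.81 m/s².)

a = g sin(θ) = 9.81 × sin(29°) = 4.756 m/s²
v = √(2ad) = √(2 × 4.756 × 4) = 6.17 m/s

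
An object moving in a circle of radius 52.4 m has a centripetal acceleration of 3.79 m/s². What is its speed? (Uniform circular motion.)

v = √(a_c × r) = √(3.79 × 52.4) = 14.09 m/s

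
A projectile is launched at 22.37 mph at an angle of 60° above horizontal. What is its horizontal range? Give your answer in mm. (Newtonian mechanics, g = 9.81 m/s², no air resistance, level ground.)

v₀ = 22.37 mph × 0.44704 = 10.00028 m/s
R = v₀² × sin(2θ) / g = 10.00028² × sin(2 × 60°) / 9.81 = 100.0056 × 0.8660254 / 9.81 = 8.82848 m
R = 8.82848 m / 0.001 = 8828 mm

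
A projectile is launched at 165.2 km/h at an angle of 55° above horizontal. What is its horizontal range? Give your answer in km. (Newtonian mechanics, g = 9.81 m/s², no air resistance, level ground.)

v₀ = 165.2 km/h × 0.2777777777777778 = 45.8889 m/s
R = v₀² × sin(2θ) / g = 45.8889² × sin(2 × 55°) / 9.81 = 2105.79 × 0.939693 / 9.81 = 201.712 m
R = 201.712 m / 1000.0 = 0.2017 km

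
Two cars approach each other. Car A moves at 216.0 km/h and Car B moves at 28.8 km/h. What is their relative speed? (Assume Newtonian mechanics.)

v_rel = v_A + v_B = 216.0 + 28.8 = 244.8 km/h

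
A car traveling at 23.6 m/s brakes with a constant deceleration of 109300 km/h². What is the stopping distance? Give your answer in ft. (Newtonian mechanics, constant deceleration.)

a = 109300 km/h² × 7.716049382716049e-05 = 8.43364 m/s²
d = v₀² / (2a) = 23.6² / (2 × 8.43364) = 556.96 / 16.8673 = 33.0201 m
d = 33.0201 m / 0.3048 = 108.3 ft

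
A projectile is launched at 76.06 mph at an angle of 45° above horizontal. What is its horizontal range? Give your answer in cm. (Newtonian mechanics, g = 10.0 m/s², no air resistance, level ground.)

v₀ = 76.06 mph × 0.44704 = 34.0019 m/s
R = v₀² × sin(2θ) / g = 34.0019² × sin(2 × 45°) / 10.0 = 1156.13 × 1.0 / 10.0 = 115.613 m
R = 115.613 m / 0.01 = 11560 cm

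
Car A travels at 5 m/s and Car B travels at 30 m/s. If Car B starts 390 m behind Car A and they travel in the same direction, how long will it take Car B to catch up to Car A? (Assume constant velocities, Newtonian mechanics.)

Relative speed: v_rel = 30 - 5 = 25 m/s
Time to catch: t = d₀/v_rel = 390/25 = 15.6 s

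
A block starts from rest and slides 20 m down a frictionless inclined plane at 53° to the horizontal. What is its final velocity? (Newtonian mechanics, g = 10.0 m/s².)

a = g sin(θ) = 10.0 × sin(53°) = 7.9864 m/s²
v = √(2ad) = √(2 × 7.9864 × 20) = 17.87 m/s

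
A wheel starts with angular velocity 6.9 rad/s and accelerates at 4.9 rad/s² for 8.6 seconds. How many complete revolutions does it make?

θ = ω₀t + ½αt² = 6.9×8.6 + ½×4.9×8.6² = 240.542 rad
Total revolutions = θ/(2π) = 240.542/(2π) = 38.28
Complete revolutions = ⌊38.28⌋ = 38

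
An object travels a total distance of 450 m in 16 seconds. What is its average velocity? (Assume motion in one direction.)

v_avg = Δd / Δt = 450 / 16 = 28.12 m/s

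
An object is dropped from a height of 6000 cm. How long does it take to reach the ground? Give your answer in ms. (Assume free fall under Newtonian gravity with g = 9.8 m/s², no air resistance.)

h = 6000 cm × 0.01 = 60.0 m
t = √(2h/g) = √(2 × 60.0 / 9.8) = 3.49927 s
t = 3.49927 s / 0.001 = 3499 ms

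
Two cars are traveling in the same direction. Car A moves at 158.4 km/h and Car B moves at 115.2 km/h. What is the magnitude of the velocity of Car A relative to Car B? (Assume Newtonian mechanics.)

v_rel = |v_A - v_B| = |158.4 - 115.2| = 43.2 km/h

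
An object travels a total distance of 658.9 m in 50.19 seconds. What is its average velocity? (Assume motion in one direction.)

v_avg = Δd / Δt = 658.9 / 50.19 = 13.13 m/s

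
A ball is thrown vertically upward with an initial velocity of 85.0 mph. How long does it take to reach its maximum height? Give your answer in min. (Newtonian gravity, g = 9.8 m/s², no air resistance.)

v₀ = 85.0 mph × 0.44704 = 37.9984 m/s
t_up = v₀ / g = 37.9984 / 9.8 = 3.87739 s
t_up = 3.87739 s / 60.0 = 0.06462 min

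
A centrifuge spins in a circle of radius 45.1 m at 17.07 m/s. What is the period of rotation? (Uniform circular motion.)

T = 2πr/v = 2π×45.1/17.07 = 16.6 s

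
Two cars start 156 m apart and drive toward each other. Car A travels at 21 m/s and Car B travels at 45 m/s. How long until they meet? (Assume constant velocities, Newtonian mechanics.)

Combined speed: v_combined = 21 + 45 = 66 m/s
Time to meet: t = d/v_combined = 156/66 = 2.36 s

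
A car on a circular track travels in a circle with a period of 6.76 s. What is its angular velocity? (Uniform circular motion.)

ω = 2π/T = 2π/6.76 = 0.9295 rad/s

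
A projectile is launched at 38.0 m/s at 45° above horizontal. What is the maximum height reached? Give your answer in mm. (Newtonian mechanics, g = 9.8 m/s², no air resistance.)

H = v₀² × sin²(θ) / (2g) = 38.0² × sin(45°)² / (2 × 9.8) = 1444.0 × 0.5 / 19.6 = 36.8367 m
H = 36.8367 m / 0.001 = 36840 mm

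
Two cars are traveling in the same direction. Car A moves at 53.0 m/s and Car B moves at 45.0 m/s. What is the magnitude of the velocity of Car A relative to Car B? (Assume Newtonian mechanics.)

v_rel = |v_A - v_B| = |53.0 - 45.0| = 8.0 m/s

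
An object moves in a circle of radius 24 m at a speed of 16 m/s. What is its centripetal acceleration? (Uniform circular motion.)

a_c = v²/r = 16²/24 = 256/24 = 10.67 m/s²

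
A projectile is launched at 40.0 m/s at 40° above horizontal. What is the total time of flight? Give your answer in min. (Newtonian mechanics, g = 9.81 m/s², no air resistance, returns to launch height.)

T = 2 × v₀ × sin(θ) / g = 2 × 40.0 × sin(40°) / 9.81 = 2 × 40.0 × 0.642788 / 9.81 = 5.2419 s
T = 5.2419 s / 60.0 = 0.08736 min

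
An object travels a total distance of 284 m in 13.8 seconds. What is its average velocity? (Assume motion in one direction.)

v_avg = Δd / Δt = 284 / 13.8 = 20.58 m/s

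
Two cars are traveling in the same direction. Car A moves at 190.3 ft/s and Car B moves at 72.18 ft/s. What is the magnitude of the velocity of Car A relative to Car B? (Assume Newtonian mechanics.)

v_rel = |v_A - v_B| = |190.3 - 72.18| = 118.12 ft/s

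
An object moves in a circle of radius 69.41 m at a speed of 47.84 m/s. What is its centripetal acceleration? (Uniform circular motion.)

a_c = v²/r = 47.84²/69.41 = 2288.6656/69.41 = 32.97 m/s²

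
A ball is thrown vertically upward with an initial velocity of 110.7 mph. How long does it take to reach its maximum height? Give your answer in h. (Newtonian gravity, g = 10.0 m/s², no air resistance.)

v₀ = 110.7 mph × 0.44704 = 49.4873 m/s
t_up = v₀ / g = 49.4873 / 10.0 = 4.94873 s
t_up = 4.94873 s / 3600.0 = 0.001375 h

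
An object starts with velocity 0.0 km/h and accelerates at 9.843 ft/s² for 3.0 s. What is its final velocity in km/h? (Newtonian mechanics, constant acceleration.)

v₀ = 0.0 km/h × 0.2777777777777778 = 0.0 m/s
a = 9.843 ft/s² × 0.3048 = 3.00015 m/s²
v = v₀ + a × t = 0.0 + 3.00015 × 3.0 = 9.00045 m/s
v = 9.00045 m/s / 0.2777777777777778 = 32.4 km/h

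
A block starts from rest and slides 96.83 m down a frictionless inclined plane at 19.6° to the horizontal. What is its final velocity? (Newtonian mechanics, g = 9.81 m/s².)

a = g sin(θ) = 9.81 × sin(19.6°) = 3.2908 m/s²
v = √(2ad) = √(2 × 3.2908 × 96.83) = 25.24 m/s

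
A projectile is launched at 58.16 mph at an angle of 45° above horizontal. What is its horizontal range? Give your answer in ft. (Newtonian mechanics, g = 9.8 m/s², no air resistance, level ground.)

v₀ = 58.16 mph × 0.44704 = 25.9998 m/s
R = v₀² × sin(2θ) / g = 25.9998² × sin(2 × 45°) / 9.8 = 675.99 × 1.0 / 9.8 = 68.9786 m
R = 68.9786 m / 0.3048 = 226.3 ft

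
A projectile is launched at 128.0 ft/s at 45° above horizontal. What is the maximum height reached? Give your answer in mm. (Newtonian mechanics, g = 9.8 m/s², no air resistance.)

v₀ = 128.0 ft/s × 0.3048 = 39.0144 m/s
H = v₀² × sin²(θ) / (2g) = 39.0144² × sin(45°)² / (2 × 9.8) = 1522.12 × 0.5 / 19.6 = 38.8296 m
H = 38.8296 m / 0.001 = 38830 mm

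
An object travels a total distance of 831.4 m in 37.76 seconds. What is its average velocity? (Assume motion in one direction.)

v_avg = Δd / Δt = 831.4 / 37.76 = 22.02 m/s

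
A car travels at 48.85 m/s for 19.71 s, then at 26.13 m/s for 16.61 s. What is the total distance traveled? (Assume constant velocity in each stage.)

d₁ = v₁t₁ = 48.85 × 19.71 = 962.8335 m
d₂ = v₂t₂ = 26.13 × 16.61 = 434.0193 m
d_total = 962.8335 + 434.0193 = 1396.85 m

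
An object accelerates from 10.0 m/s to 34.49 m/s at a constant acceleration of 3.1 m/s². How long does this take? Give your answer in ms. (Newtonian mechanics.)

t = (v - v₀) / a = (34.49 - 10.0) / 3.1 = 7.9 s
t = 7.9 s / 0.001 = 7900 ms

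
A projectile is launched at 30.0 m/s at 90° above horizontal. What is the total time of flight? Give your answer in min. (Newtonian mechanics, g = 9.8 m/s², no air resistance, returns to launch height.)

T = 2 × v₀ × sin(θ) / g = 2 × 30.0 × sin(90°) / 9.8 = 2 × 30.0 × 1.0 / 9.8 = 6.12245 s
T = 6.12245 s / 60.0 = 0.102 min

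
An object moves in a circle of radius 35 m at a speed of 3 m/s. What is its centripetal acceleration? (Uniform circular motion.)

a_c = v²/r = 3²/35 = 9/35 = 0.26 m/s²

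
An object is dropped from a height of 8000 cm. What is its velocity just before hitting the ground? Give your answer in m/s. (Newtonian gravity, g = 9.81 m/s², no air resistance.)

h = 8000 cm × 0.01 = 80.0 m
v = √(2gh) = √(2 × 9.81 × 80.0) = 39.62 m/s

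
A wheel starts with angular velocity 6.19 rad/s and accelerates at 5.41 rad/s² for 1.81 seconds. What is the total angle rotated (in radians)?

θ = ω₀t + ½αt² = 6.19×1.81 + ½×5.41×1.81² = 20.07 rad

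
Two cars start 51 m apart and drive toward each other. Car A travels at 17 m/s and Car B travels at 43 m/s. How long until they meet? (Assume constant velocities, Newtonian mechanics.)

Combined speed: v_combined = 17 + 43 = 60 m/s
Time to meet: t = d/v_combined = 51/60 = 0.85 s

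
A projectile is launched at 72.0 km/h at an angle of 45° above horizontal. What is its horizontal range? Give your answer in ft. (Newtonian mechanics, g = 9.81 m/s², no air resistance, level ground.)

v₀ = 72.0 km/h × 0.2777777777777778 = 20.0 m/s
R = v₀² × sin(2θ) / g = 20.0² × sin(2 × 45°) / 9.81 = 400.0 × 1.0 / 9.81 = 40.7747 m
R = 40.7747 m / 0.3048 = 133.8 ft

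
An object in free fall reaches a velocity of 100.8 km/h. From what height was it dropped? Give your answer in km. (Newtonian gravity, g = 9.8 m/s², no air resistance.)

v = 100.8 km/h × 0.2777777777777778 = 28.0 m/s
h = v² / (2g) = 28.0² / (2 × 9.8) = 40.0 m
h = 40.0 m / 1000.0 = 0.04 km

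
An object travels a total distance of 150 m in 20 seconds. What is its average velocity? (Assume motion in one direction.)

v_avg = Δd / Δt = 150 / 20 = 7.5 m/s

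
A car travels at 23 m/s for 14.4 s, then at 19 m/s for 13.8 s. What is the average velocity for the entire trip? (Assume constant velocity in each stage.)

d₁ = v₁t₁ = 23 × 14.4 = 331.2 m
d₂ = v₂t₂ = 19 × 13.8 = 262.2 m
d_total = 593.4 m, t_total = 28.2 s
v_avg = d_total/t_total = 593.4/28.2 = 21.04 m/s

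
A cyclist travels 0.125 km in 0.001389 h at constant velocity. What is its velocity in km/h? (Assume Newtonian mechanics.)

d = 0.125 km × 1000.0 = 125.0 m
t = 0.001389 h × 3600.0 = 5.0004 s
v = d / t = 125.0 / 5.0004 = 24.998 m/s
v = 24.998 m/s / 0.2777777777777778 = 89.99 km/h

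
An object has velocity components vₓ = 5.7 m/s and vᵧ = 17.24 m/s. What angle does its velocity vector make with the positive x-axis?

θ = arctan(vᵧ/vₓ) = arctan(17.24/5.7) = 71.7°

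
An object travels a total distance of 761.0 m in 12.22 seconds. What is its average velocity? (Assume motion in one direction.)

v_avg = Δd / Δt = 761.0 / 12.22 = 62.27 m/s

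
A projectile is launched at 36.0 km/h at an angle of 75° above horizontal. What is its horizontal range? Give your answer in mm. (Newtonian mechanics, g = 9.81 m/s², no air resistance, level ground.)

v₀ = 36.0 km/h × 0.2777777777777778 = 10.0 m/s
R = v₀² × sin(2θ) / g = 10.0² × sin(2 × 75°) / 9.81 = 100.0 × 0.5 / 9.81 = 5.09684 m
R = 5.09684 m / 0.001 = 5097 mm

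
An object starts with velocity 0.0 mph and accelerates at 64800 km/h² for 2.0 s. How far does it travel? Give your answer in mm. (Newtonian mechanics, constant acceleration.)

v₀ = 0.0 mph × 0.44704 = 0.0 m/s
a = 64800 km/h² × 7.716049382716049e-05 = 5.0 m/s²
d = v₀ × t + ½ × a × t² = 0.0 × 2.0 + 0.5 × 5.0 × 2.0² = 10.0 m
d = 10.0 m / 0.001 = 10000 mm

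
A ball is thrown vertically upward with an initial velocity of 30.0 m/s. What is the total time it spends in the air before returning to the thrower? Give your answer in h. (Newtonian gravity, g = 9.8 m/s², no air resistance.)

t_total = 2 × v₀ / g = 2 × 30.0 / 9.8 = 6.12245 s
t_total = 6.12245 s / 3600.0 = 0.001701 h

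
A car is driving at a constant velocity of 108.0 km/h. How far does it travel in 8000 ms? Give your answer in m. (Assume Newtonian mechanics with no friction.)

v = 108.0 km/h × 0.2777777777777778 = 30.0 m/s
t = 8000 ms × 0.001 = 8.0 s
d = v × t = 30.0 × 8.0 = 240.0 m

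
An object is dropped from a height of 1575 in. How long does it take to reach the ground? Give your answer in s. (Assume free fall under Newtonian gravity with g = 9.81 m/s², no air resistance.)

h = 1575 in × 0.0254 = 40.005 m
t = √(2h/g) = √(2 × 40.005 / 9.81) = 2.856 s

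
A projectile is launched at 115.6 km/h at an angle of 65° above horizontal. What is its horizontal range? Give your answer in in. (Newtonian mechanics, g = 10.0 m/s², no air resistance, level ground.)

v₀ = 115.6 km/h × 0.2777777777777778 = 32.1111 m/s
R = v₀² × sin(2θ) / g = 32.1111² × sin(2 × 65°) / 10.0 = 1031.12 × 0.766044 / 10.0 = 78.9883 m
R = 78.9883 m / 0.0254 = 3110 in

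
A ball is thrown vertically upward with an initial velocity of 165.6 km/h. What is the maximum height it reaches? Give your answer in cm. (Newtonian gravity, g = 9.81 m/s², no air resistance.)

v₀ = 165.6 km/h × 0.2777777777777778 = 46.0 m/s
h_max = v₀² / (2g) = 46.0² / (2 × 9.81) = 2116.0 / 19.62 = 107.849 m
h_max = 107.849 m / 0.01 = 10780 cm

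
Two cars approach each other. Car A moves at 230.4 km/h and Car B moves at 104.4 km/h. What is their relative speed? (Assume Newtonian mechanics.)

v_rel = v_A + v_B = 230.4 + 104.4 = 334.8 km/h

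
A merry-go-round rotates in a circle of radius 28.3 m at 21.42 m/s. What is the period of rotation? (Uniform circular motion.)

T = 2πr/v = 2π×28.3/21.42 = 8.3 s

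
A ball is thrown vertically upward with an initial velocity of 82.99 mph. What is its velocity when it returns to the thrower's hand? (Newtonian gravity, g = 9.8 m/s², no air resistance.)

By conservation of energy (no air resistance), the ball returns to the throw height with the same speed as launch, but directed downward.
|v_ground| = v₀ = 82.99 mph
v_ground = 82.99 mph (downward)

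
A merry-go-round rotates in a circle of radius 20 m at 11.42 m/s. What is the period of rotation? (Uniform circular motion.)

T = 2πr/v = 2π×20/11.42 = 11.0 s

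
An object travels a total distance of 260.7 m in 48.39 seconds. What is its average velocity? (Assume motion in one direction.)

v_avg = Δd / Δt = 260.7 / 48.39 = 5.39 m/s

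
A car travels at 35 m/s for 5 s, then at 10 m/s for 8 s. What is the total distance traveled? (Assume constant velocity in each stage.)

d₁ = v₁t₁ = 35 × 5 = 175 m
d₂ = v₂t₂ = 10 × 8 = 80 m
d_total = 175 + 80 = 255 m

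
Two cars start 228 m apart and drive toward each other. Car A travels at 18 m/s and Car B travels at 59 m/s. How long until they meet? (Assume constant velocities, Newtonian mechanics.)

Combined speed: v_combined = 18 + 59 = 77 m/s
Time to meet: t = d/v_combined = 228/77 = 2.96 s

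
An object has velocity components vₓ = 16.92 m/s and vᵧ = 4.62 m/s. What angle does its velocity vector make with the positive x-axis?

θ = arctan(vᵧ/vₓ) = arctan(4.62/16.92) = 15.27°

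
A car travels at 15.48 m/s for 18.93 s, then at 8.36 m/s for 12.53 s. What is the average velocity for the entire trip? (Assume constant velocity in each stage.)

d₁ = v₁t₁ = 15.48 × 18.93 = 293.0364 m
d₂ = v₂t₂ = 8.36 × 12.53 = 104.7508 m
d_total = 397.7872 m, t_total = 31.46 s
v_avg = d_total/t_total = 397.7872/31.46 = 12.64 m/s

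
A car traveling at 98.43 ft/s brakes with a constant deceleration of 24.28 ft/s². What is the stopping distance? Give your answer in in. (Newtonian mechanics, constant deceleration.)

v₀ = 98.43 ft/s × 0.3048 = 30.0015 m/s
a = 24.28 ft/s² × 0.3048 = 7.40054 m/s²
d = v₀² / (2a) = 30.0015² / (2 × 7.40054) = 900.09 / 14.8011 = 60.8124 m
d = 60.8124 m / 0.0254 = 2394 in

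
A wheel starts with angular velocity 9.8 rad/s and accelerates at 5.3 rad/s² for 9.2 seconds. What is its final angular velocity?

ω = ω₀ + αt = 9.8 + 5.3 × 9.2 = 58.56 rad/s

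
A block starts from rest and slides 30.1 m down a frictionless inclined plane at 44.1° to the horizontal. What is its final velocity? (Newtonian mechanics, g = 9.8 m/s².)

a = g sin(θ) = 9.8 × sin(44.1°) = 6.8199 m/s²
v = √(2ad) = √(2 × 6.8199 × 30.1) = 20.26 m/s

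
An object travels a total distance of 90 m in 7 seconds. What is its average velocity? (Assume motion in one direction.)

v_avg = Δd / Δt = 90 / 7 = 12.86 m/s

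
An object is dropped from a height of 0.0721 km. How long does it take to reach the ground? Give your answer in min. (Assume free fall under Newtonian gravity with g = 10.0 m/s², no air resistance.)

h = 0.0721 km × 1000.0 = 72.1 m
t = √(2h/g) = √(2 × 72.1 / 10.0) = 3.79737 s
t = 3.79737 s / 60.0 = 0.06329 min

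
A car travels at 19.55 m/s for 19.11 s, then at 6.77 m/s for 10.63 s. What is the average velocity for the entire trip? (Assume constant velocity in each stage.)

d₁ = v₁t₁ = 19.55 × 19.11 = 373.6005 m
d₂ = v₂t₂ = 6.77 × 10.63 = 71.9651 m
d_total = 445.5656 m, t_total = 29.74 s
v_avg = d_total/t_total = 445.5656/29.74 = 14.98 m/s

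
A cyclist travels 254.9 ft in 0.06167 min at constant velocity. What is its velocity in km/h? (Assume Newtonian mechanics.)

d = 254.9 ft × 0.3048 = 77.6935 m
t = 0.06167 min × 60.0 = 3.7002 s
v = d / t = 77.6935 / 3.7002 = 20.9971 m/s
v = 20.9971 m/s / 0.2777777777777778 = 75.59 km/h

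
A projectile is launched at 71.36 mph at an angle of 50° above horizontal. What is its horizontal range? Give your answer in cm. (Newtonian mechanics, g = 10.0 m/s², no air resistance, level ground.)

v₀ = 71.36 mph × 0.44704 = 31.9008 m/s
R = v₀² × sin(2θ) / g = 31.9008² × sin(2 × 50°) / 10.0 = 1017.66 × 0.984808 / 10.0 = 100.22 m
R = 100.22 m / 0.01 = 10020 cm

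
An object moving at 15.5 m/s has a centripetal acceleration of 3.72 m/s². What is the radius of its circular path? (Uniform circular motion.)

r = v²/a_c = 15.5²/3.72 = 64.58 m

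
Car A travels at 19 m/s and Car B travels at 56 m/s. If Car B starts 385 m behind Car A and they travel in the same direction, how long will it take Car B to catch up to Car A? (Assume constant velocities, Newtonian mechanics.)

Relative speed: v_rel = 56 - 19 = 37 m/s
Time to catch: t = d₀/v_rel = 385/37 = 10.41 s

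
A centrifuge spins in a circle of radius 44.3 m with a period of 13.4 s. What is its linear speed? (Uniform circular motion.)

v = 2πr/T = 2π×44.3/13.4 = 20.77 m/s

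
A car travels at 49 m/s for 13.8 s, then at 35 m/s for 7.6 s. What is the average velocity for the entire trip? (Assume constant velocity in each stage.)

d₁ = v₁t₁ = 49 × 13.8 = 676.2 m
d₂ = v₂t₂ = 35 × 7.6 = 266.0 m
d_total = 942.2 m, t_total = 21.4 s
v_avg = d_total/t_total = 942.2/21.4 = 44.03 m/s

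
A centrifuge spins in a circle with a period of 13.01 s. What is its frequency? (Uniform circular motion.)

f = 1/T = 1/13.01 = 0.0769 Hz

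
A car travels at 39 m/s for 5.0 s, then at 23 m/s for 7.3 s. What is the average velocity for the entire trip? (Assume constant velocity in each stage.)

d₁ = v₁t₁ = 39 × 5.0 = 195.0 m
d₂ = v₂t₂ = 23 × 7.3 = 167.9 m
d_total = 362.9 m, t_total = 12.3 s
v_avg = d_total/t_total = 362.9/12.3 = 29.5 m/s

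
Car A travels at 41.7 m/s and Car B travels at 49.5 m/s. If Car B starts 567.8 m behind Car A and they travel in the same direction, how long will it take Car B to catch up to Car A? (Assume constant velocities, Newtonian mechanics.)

Relative speed: v_rel = 49.5 - 41.7 = 7.8 m/s
Time to catch: t = d₀/v_rel = 567.8/7.8 = 72.79 s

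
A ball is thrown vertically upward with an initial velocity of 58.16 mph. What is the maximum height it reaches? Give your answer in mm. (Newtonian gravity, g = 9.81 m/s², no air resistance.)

v₀ = 58.16 mph × 0.44704 = 25.9998 m/s
h_max = v₀² / (2g) = 25.9998² / (2 × 9.81) = 675.99 / 19.62 = 34.4541 m
h_max = 34.4541 m / 0.001 = 34450 mm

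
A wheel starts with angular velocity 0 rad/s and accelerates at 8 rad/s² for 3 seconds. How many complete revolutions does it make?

θ = ω₀t + ½αt² = 0×3 + ½×8×3² = 36.0 rad
Total revolutions = θ/(2π) = 36.0/(2π) = 5.73
Complete revolutions = ⌊5.73⌋ = 5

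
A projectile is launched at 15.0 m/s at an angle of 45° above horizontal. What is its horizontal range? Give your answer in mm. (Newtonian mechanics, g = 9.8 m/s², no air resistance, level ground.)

R = v₀² × sin(2θ) / g = 15.0² × sin(2 × 45°) / 9.8 = 225.0 × 1.0 / 9.8 = 22.9592 m
R = 22.9592 m / 0.001 = 22960 mm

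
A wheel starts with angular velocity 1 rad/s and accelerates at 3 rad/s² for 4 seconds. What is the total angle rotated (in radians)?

θ = ω₀t + ½αt² = 1×4 + ½×3×4² = 28.0 rad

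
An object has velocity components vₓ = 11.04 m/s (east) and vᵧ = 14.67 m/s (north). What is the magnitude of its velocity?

|v| = √(vₓ² + vᵧ²) = √(11.04² + 14.67²) = √(337.0905) = 18.36 m/s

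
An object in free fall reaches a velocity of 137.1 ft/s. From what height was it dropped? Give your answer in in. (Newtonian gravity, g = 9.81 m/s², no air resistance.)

v = 137.1 ft/s × 0.3048 = 41.7881 m/s
h = v² / (2g) = 41.7881² / (2 × 9.81) = 89.0033 m
h = 89.0033 m / 0.0254 = 3504 in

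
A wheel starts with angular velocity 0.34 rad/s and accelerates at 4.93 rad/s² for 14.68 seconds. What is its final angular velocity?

ω = ω₀ + αt = 0.34 + 4.93 × 14.68 = 72.71 rad/s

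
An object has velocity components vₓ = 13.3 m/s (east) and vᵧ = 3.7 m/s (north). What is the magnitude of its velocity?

|v| = √(vₓ² + vᵧ²) = √(13.3² + 3.7²) = √(190.58) = 13.81 m/s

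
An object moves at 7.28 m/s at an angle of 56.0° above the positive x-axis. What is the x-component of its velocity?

vₓ = v cos(θ) = 7.28 × cos(56.0°) = 4.07 m/s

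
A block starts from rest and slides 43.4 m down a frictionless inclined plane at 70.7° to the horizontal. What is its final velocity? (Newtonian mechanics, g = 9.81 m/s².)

a = g sin(θ) = 9.81 × sin(70.7°) = 9.2587 m/s²
v = √(2ad) = √(2 × 9.2587 × 43.4) = 28.35 m/s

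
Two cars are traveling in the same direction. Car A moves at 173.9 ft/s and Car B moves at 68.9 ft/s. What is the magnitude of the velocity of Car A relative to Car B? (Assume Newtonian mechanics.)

v_rel = |v_A - v_B| = |173.9 - 68.9| = 105.0 ft/s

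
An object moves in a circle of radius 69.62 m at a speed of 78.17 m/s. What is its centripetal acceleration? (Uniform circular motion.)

a_c = v²/r = 78.17²/69.62 = 6110.5489/69.62 = 87.77 m/s²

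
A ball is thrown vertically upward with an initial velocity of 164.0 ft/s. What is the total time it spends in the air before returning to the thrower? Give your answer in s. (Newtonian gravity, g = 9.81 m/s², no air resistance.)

v₀ = 164.0 ft/s × 0.3048 = 49.9872 m/s
t_total = 2 × v₀ / g = 2 × 49.9872 / 9.81 = 10.19 s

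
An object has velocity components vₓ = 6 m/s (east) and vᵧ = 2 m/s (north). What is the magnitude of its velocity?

|v| = √(vₓ² + vᵧ²) = √(6² + 2²) = √(40) = 6.32 m/s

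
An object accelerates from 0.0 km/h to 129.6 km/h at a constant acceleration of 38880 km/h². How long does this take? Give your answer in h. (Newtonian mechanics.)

v₀ = 0.0 km/h × 0.2777777777777778 = 0.0 m/s
v = 129.6 km/h × 0.2777777777777778 = 36.0 m/s
a = 38880 km/h² × 7.716049382716049e-05 = 3.0 m/s²
t = (v - v₀) / a = (36.0 - 0.0) / 3.0 = 12.0 s
t = 12.0 s / 3600.0 = 0.003333 h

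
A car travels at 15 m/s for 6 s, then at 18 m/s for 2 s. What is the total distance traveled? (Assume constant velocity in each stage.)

d₁ = v₁t₁ = 15 × 6 = 90 m
d₂ = v₂t₂ = 18 × 2 = 36 m
d_total = 90 + 36 = 126 m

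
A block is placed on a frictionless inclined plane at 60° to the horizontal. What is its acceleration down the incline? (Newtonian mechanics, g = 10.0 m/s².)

a = g sin(θ) = 10.0 × sin(60°) = 10.0 × 0.866 = 8.66 m/s²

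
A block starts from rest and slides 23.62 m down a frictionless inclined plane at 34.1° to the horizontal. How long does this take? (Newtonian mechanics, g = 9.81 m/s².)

a = g sin(θ) = 9.81 × sin(34.1°) = 5.4999 m/s²
t = √(2d/a) = √(2 × 23.62 / 5.4999) = 2.93 s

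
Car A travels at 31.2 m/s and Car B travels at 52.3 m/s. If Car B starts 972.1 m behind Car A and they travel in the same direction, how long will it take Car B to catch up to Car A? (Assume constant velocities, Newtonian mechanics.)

Relative speed: v_rel = 52.3 - 31.2 = 21.1 m/s
Time to catch: t = d₀/v_rel = 972.1/21.1 = 46.07 s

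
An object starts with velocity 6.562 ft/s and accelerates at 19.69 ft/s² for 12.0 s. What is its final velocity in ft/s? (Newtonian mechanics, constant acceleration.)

v₀ = 6.562 ft/s × 0.3048 = 2.0001 m/s
a = 19.69 ft/s² × 0.3048 = 6.00151 m/s²
v = v₀ + a × t = 2.0001 + 6.00151 × 12.0 = 74.0182 m/s
v = 74.0182 m/s / 0.3048 = 242.8 ft/s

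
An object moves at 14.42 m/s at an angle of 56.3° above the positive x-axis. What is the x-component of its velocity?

vₓ = v cos(θ) = 14.42 × cos(56.3°) = 8.0 m/s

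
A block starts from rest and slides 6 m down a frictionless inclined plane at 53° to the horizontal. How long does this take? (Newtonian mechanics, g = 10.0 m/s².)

a = g sin(θ) = 10.0 × sin(53°) = 7.9864 m/s²
t = √(2d/a) = √(2 × 6 / 7.9864) = 1.23 s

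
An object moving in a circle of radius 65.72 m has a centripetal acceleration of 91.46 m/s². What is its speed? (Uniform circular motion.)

v = √(a_c × r) = √(91.46 × 65.72) = 77.53 m/s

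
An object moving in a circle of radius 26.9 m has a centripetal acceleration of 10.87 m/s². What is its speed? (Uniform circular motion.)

v = √(a_c × r) = √(10.87 × 26.9) = 17.1 m/s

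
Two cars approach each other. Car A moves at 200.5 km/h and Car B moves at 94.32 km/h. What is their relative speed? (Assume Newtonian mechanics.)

v_rel = v_A + v_B = 200.5 + 94.32 = 294.82 km/h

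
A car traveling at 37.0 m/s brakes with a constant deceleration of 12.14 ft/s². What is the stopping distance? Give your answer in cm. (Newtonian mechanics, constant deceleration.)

a = 12.14 ft/s² × 0.3048 = 3.70027 m/s²
d = v₀² / (2a) = 37.0² / (2 × 3.70027) = 1369.0 / 7.40054 = 184.987 m
d = 184.987 m / 0.01 = 18500 cm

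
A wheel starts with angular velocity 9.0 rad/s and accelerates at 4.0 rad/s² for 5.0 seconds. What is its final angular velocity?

ω = ω₀ + αt = 9.0 + 4.0 × 5.0 = 29.0 rad/s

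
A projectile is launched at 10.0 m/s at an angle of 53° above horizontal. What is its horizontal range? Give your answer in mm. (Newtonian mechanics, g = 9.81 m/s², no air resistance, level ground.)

R = v₀² × sin(2θ) / g = 10.0² × sin(2 × 53°) / 9.81 = 100.0 × 0.961262 / 9.81 = 9.7988 m
R = 9.7988 m / 0.001 = 9799 mm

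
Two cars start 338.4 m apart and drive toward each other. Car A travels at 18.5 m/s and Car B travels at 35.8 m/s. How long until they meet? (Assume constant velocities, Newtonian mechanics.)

Combined speed: v_combined = 18.5 + 35.8 = 54.3 m/s
Time to meet: t = d/v_combined = 338.4/54.3 = 6.23 s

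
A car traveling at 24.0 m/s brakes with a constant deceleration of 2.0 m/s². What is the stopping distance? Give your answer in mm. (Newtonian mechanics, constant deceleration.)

d = v₀² / (2a) = 24.0² / (2 × 2.0) = 576.0 / 4.0 = 144.0 m
d = 144.0 m / 0.001 = 144000 mm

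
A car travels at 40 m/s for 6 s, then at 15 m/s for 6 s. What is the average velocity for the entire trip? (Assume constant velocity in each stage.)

d₁ = v₁t₁ = 40 × 6 = 240 m
d₂ = v₂t₂ = 15 × 6 = 90 m
d_total = 330 m, t_total = 12 s
v_avg = d_total/t_total = 330/12 = 27.5 m/s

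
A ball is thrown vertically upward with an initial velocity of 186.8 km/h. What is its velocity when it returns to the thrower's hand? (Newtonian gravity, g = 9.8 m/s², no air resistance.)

By conservation of energy (no air resistance), the ball returns to the throw height with the same speed as launch, but directed downward.
|v_ground| = v₀ = 186.8 km/h
v_ground = 186.8 km/h (downward)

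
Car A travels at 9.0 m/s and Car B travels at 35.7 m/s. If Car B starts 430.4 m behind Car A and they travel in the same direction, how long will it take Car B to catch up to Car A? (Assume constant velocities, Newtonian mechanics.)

Relative speed: v_rel = 35.7 - 9.0 = 26.7 m/s
Time to catch: t = d₀/v_rel = 430.4/26.7 = 16.12 s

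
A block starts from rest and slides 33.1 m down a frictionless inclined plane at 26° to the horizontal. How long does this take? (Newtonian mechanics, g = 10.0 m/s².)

a = g sin(θ) = 10.0 × sin(26°) = 4.3837 m/s²
t = √(2d/a) = √(2 × 33.1 / 4.3837) = 3.89 s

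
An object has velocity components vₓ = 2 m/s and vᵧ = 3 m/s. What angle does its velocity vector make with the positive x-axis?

θ = arctan(vᵧ/vₓ) = arctan(3/2) = 56.31°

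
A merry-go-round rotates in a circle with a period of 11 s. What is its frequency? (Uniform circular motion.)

f = 1/T = 1/11 = 0.0909 Hz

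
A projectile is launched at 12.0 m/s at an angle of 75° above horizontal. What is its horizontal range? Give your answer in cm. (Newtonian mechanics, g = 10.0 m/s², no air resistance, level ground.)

R = v₀² × sin(2θ) / g = 12.0² × sin(2 × 75°) / 10.0 = 144.0 × 0.5 / 10.0 = 7.2 m
R = 7.2 m / 0.01 = 720.0 cm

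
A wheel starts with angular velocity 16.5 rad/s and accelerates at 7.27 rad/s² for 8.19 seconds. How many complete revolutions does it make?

θ = ω₀t + ½αt² = 16.5×8.19 + ½×7.27×8.19² = 378.9566235 rad
Total revolutions = θ/(2π) = 378.9566235/(2π) = 60.31
Complete revolutions = ⌊60.31⌋ = 60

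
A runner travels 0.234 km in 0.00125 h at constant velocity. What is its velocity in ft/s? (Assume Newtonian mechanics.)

d = 0.234 km × 1000.0 = 234.0 m
t = 0.00125 h × 3600.0 = 4.5 s
v = d / t = 234.0 / 4.5 = 52.0 m/s
v = 52.0 m/s / 0.3048 = 170.6 ft/s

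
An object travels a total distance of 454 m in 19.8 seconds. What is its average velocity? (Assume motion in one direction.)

v_avg = Δd / Δt = 454 / 19.8 = 22.93 m/s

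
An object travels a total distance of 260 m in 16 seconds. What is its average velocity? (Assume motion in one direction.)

v_avg = Δd / Δt = 260 / 16 = 16.25 m/s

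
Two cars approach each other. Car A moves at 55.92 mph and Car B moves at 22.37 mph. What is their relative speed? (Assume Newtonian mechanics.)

v_rel = v_A + v_B = 55.92 + 22.37 = 78.29 mph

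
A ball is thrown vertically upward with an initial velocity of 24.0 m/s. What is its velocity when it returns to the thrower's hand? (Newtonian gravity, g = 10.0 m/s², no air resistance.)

By conservation of energy (no air resistance), the ball returns to the throw height with the same speed as launch, but directed downward.
|v_ground| = v₀ = 24.0 m/s
v_ground = 24.0 m/s (downward)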